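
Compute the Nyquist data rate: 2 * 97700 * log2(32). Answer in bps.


Rate = 2 * B * log2(M) = 2 * 97700 * 5.0 = 977000.0

977000.0 bps


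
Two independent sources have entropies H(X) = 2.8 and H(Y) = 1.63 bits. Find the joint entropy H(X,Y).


For independent variables, H(X,Y) = H(X) + H(Y) = 2.8 + 1.63 = 4.43

4.43 bits


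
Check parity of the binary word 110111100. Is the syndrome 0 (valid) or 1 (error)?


Syndrome = XOR of all bits = 1 XOR 1 XOR 0 XOR 1 XOR 1 XOR 1 XOR 1 XOR 0 XOR 0 = 0

0


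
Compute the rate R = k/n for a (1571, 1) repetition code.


Rate = k/n = 1/1571

1/1571


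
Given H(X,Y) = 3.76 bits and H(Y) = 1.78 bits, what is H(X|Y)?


H(X|Y) = H(X,Y) - H(Y) = 3.76 - 1.78 = 1.98

1.98 bits


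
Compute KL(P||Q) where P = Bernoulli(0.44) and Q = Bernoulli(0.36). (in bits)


KL = p*log2(p/q) + (1-p)*log2((1-p)/(1-q)) = 0.44*log2(0.44/0.36) + 0.56*log2(0.56/0.64) = 0.0195

0.0195 bits


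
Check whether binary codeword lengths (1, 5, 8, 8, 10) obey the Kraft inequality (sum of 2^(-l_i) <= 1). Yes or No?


Kraft sum = sum(2^(-l_i)) = 0.54, need <= 1. Result: satisfied (a binary prefix-free code with these lengths exists)

Yes


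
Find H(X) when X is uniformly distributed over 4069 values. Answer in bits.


H = log2(n) = log2(4069) = 11.9905

11.9905 bits


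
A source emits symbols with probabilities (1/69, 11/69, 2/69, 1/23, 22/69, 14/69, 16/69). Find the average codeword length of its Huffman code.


Huffman construction (repeatedly merge the two least-probable nodes; each merge adds 1 bit to every symbol beneath it): 1/69 + 2/69 = 1/23; 1/23 + 1/23 = 2/23; 2/23 + 11/69 = 17/69; 14/69 + 16/69 = 10/23; 17/69 + 22/69 = 13/23; 10/23 + 13/23 = 1. Resulting codeword lengths (in the order the probabilities were given): (5, 3, 5, 4, 2, 2, 2). L_avg = sum(p_i * l_i) = 1/69*5 + 11/69*3 + 2/69*5 + 1/23*4 + 22/69*2 + 14/69*2 + 16/69*2 = 164/69 = 2.3768

2.3768 bits


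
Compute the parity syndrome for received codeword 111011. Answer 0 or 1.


Syndrome = XOR of all bits = 1 XOR 1 XOR 1 XOR 0 XOR 1 XOR 1 = 1

1


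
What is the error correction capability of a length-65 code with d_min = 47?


Correction capability = floor((d-1)/2) = floor((47-1)/2) = 23

23 errors


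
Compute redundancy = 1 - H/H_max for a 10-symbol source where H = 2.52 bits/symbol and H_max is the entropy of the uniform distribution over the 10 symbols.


H_max = log2(K) = log2(10) = 3.3219 bits/symbol. Redundancy = 1 - H/H_max = 1 - 2.52/3.3219 = 1 - 0.7586 = 0.2414

0.2414


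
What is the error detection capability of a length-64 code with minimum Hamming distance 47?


Detection capability = d_min - 1 = 47 - 1 = 46

46 errors


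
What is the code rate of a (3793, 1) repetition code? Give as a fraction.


Rate = k/n = 1/3793

1/3793


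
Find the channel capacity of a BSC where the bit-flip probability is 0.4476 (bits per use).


H(p) = -p*log2(p) - (1-p)*log2(1-p) = -0.4476*log2(0.4476) - 0.5524*log2(0.5524) = 0.519090 + 0.472973 = 0.9921. C = 1 - H(p) = 1 - 0.9921 = 0.0079

0.0079 bits


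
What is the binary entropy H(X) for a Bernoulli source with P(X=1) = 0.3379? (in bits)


H = -p*log2(p) - (1-p)*log2(1-p). -0.3379*log2(0.3379) = 0.528926; -0.6621*log2(0.6621) = 0.393869. H = 0.528926 + 0.393869 = 0.9228

0.9228 bits


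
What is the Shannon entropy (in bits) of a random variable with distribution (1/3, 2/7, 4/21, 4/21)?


H = -sum(p_i * log2(p_i)). Terms: -(1/3)*log2(1/3) = 0.528321; -(2/7)*log2(2/7) = 0.516387; -(4/21)*log2(4/21) = 0.455680; -(4/21)*log2(4/21) = 0.455680. H = 0.528321 + 0.516387 + 0.455680 + 0.455680 = 1.9561

1.9561 bits


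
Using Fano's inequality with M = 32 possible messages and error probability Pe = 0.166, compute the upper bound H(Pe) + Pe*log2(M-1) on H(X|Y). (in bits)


H(Pe) = -Pe*log2(Pe) - (1-Pe)*log2(1-Pe) = -0.166*log2(0.166) - 0.834*log2(0.834) = 0.430064 + 0.218409 = 0.6485. Pe*log2(M-1) = 0.166*log2(31) = 0.822397. Bound = H(Pe) + Pe*log2(M-1) = 0.430064 + 0.218409 + 0.822397 = 1.4709

1.4709 bits


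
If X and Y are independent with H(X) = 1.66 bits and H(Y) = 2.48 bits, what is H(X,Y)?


For independent variables, H(X,Y) = H(X) + H(Y) = 1.66 + 2.48 = 4.14

4.14 bits


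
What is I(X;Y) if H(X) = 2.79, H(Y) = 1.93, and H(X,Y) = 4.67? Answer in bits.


I(X;Y) = H(X) + H(Y) - H(X,Y) = 2.79 + 1.93 - 4.67 = 0.05

0.05 bits


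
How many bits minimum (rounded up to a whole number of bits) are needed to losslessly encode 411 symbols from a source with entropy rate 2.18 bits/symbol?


Minimum bits >= n * H = 411 * 2.18 = 895.98, rounded up to a whole number of bits = 896

896 bits


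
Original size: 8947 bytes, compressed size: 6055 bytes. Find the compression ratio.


Ratio = original / compressed = 8947 / 6055 = 1.4776

1.4776


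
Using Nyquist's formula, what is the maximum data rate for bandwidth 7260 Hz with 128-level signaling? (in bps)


Rate = 2 * B * log2(M) = 2 * 7260 * 7.0 = 101640.0

101640.0 bps


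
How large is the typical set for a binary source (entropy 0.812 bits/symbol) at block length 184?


log2|A_typical| = nH = 184 * 0.812 = 149.408, so |A_typical| ~ 2^149.408 = 9.469e+44

9.469e+44


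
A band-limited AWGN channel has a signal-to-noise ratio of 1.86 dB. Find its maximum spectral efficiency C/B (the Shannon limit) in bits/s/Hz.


SNR_linear = 10^(1.86/10) = 1.5346; C/B = log2(1 + SNR_linear) = log2(1 + 1.5346) = 1.3418

1.3418 bits/s/Hz


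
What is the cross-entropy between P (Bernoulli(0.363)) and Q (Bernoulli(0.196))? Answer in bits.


H(P,Q) = -p*log2(q) - (1-p)*log2(1-q). -0.363*log2(0.196) = 0.853440; -0.637*log2(0.804) = 0.200485. H(P,Q) = 0.853440 + 0.200485 = 1.0539

1.0539 bits


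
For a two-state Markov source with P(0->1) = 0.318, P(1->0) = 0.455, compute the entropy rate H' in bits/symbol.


Stationary distribution: pi_0 = p10/(p01+p10) = 0.5886, pi_1 = 0.4114. Entropy rate H' = pi_0*H(p01) + pi_1*H(p10) = 0.5886*0.9022 + 0.4114*0.9941 = 0.94

0.94 bits/symbol


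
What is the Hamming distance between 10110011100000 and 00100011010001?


Count differing positions: ^ . . ^ . . . . ^ ^ . . . ^ = 5 differences

5


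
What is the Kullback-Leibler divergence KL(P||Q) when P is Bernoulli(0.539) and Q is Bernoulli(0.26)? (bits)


KL = p*log2(p/q) + (1-p)*log2((1-p)/(1-q)) = 0.539*log2(0.539/0.26) + 0.461*log2(0.461/0.74) = 0.2522

0.2522 bits


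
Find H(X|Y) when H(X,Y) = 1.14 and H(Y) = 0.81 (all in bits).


H(X|Y) = H(X,Y) - H(Y) = 1.14 - 0.81 = 0.33

0.33 bits


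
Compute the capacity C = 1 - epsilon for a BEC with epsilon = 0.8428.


C = 1 - epsilon = 1 - 0.8428 = 0.1572

0.1572 bits


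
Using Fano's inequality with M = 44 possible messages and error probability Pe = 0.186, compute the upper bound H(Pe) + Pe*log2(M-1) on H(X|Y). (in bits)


H(Pe) = -Pe*log2(Pe) - (1-Pe)*log2(1-Pe) = -0.186*log2(0.186) - 0.814*log2(0.814) = 0.451352 + 0.241676 = 0.693. Pe*log2(M-1) = 0.186*log2(43) = 1.009285. Bound = H(Pe) + Pe*log2(M-1) = 0.451352 + 0.241676 + 1.009285 = 1.7023

1.7023 bits


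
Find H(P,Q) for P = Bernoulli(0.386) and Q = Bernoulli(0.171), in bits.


H(P,Q) = -p*log2(q) - (1-p)*log2(1-q). -0.386*log2(0.171) = 0.983502; -0.614*log2(0.829) = 0.166121. H(P,Q) = 0.983502 + 0.166121 = 1.1496

1.1496 bits


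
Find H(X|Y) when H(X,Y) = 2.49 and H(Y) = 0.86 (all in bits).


H(X|Y) = H(X,Y) - H(Y) = 2.49 - 0.86 = 1.63

1.63 bits


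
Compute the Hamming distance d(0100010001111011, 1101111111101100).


Count differing positions: ^ . . ^ ^ . ^ ^ ^ . . ^ . ^ ^ ^ = 10 differences

10


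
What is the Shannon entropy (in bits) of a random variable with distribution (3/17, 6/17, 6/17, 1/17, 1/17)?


H = -sum(p_i * log2(p_i)). Terms: -(3/17)*log2(3/17) = 0.441618; -(6/17)*log2(6/17) = 0.530294; -(6/17)*log2(6/17) = 0.530294; -(1/17)*log2(1/17) = 0.240439; -(1/17)*log2(1/17) = 0.240439. H = 0.441618 + 0.530294 + 0.530294 + 0.240439 + 0.240439 = 1.9831

1.9831 bits


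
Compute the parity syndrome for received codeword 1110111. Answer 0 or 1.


Syndrome = XOR of all bits = 1 XOR 1 XOR 1 XOR 0 XOR 1 XOR 1 XOR 1 = 0

0


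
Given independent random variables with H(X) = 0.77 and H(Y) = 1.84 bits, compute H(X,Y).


For independent variables, H(X,Y) = H(X) + H(Y) = 0.77 + 1.84 = 2.61

2.61 bits


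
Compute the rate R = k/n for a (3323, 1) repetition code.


Rate = k/n = 1/3323

1/3323


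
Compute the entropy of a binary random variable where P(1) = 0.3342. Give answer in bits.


H = -p*log2(p) - (1-p)*log2(1-p). -0.3342*log2(0.3342) = 0.528443; -0.6658*log2(0.6658) = 0.390718. H = 0.528443 + 0.390718 = 0.9192

0.9192 bits


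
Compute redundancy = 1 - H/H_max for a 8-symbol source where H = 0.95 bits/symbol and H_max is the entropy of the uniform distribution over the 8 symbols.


H_max = log2(K) = log2(8) = 3.0 bits/symbol. Redundancy = 1 - H/H_max = 1 - 0.95/3.0 = 1 - 0.3167 = 0.6833

0.6833


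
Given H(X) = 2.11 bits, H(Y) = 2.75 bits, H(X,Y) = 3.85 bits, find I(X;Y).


I(X;Y) = H(X) + H(Y) - H(X,Y) = 2.11 + 2.75 - 3.85 = 1.01

1.01 bits


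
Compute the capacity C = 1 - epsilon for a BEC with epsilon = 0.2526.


C = 1 - epsilon = 1 - 0.2526 = 0.7474

0.7474 bits


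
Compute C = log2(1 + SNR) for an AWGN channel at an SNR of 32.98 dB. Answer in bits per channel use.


SNR_linear = 10^(32.98/10) = 1986.0949; C = log2(1 + SNR_linear) = log2(1 + 1986.0949) = 10.9564

10.9564 bits/channel use


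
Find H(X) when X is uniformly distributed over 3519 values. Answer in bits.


H = log2(n) = log2(3519) = 11.7809

11.7809 bits


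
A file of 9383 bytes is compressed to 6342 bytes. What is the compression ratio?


Ratio = original / compressed = 9383 / 6342 = 1.4795

1.4795


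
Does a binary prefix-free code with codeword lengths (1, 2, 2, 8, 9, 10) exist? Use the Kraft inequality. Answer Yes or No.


Kraft sum = sum(2^(-l_i)) = 1.0068, need <= 1. Result: violated (a binary prefix-free code with these lengths cannot exist)

No


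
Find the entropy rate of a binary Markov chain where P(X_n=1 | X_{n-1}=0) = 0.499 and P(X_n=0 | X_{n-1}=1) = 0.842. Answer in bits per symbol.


Stationary distribution: pi_0 = p10/(p01+p10) = 0.6279, pi_1 = 0.3721. Entropy rate H' = pi_0*H(p01) + pi_1*H(p10) = 0.6279*1.0 + 0.3721*0.6295 = 0.8621

0.8621 bits/symbol


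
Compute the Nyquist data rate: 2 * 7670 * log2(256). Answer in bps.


Rate = 2 * B * log2(M) = 2 * 7670 * 8.0 = 122720.0

122720.0 bps


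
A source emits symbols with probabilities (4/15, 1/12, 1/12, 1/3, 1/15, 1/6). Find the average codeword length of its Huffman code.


Huffman construction (repeatedly merge the two least-probable nodes; each merge adds 1 bit to every symbol beneath it): 1/15 + 1/12 = 3/20; 1/12 + 3/20 = 7/30; 1/6 + 7/30 = 2/5; 4/15 + 1/3 = 3/5; 2/5 + 3/5 = 1. Resulting codeword lengths (in the order the probabilities were given): (2, 4, 3, 2, 4, 2). L_avg = sum(p_i * l_i) = 4/15*2 + 1/12*4 + 1/12*3 + 1/3*2 + 1/15*4 + 1/6*2 = 143/60 = 2.3833

2.3833 bits


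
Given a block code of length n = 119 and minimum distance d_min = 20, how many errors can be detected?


Detection capability = d_min - 1 = 20 - 1 = 19

19 errors


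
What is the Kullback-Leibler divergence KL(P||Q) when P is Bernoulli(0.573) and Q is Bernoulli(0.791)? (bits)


KL = p*log2(p/q) + (1-p)*log2((1-p)/(1-q)) = 0.573*log2(0.573/0.791) + 0.427*log2(0.427/0.209) = 0.1736

0.1736 bits


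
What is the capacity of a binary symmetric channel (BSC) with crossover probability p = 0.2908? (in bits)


H(p) = -p*log2(p) - (1-p)*log2(1-p) = -0.2908*log2(0.2908) - 0.7092*log2(0.7092) = 0.518177 + 0.351576 = 0.8698. C = 1 - H(p) = 1 - 0.8698 = 0.1302

0.1302 bits


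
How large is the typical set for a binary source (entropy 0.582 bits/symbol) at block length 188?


log2|A_typical| = nH = 188 * 0.582 = 109.416, so |A_typical| ~ 2^109.416 = 8.660e+32

8.660e+32


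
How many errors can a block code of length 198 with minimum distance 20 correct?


Correction capability = floor((d-1)/2) = floor((20-1)/2) = 9

9 errors


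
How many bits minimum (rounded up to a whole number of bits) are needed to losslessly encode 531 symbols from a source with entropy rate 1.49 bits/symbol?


Minimum bits >= n * H = 531 * 1.49 = 791.19, rounded up to a whole number of bits = 792

792 bits


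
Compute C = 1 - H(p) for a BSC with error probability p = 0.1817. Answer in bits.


H(p) = -p*log2(p) - (1-p)*log2(1-p) = -0.1817*log2(0.1817) - 0.8183*log2(0.8183) = 0.447049 + 0.236733 = 0.6838. C = 1 - H(p) = 1 - 0.6838 = 0.3162

0.3162 bits


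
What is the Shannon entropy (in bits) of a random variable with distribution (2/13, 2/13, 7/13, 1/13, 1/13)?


H = -sum(p_i * log2(p_i)). Terms: -(2/13)*log2(2/13) = 0.415452; -(2/13)*log2(2/13) = 0.415452; -(7/13)*log2(7/13) = 0.480892; -(1/13)*log2(1/13) = 0.284649; -(1/13)*log2(1/13) = 0.284649. H = 0.415452 + 0.415452 + 0.480892 + 0.284649 + 0.284649 = 1.8811

1.8811 bits


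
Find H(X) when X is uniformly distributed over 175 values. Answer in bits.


H = log2(n) = log2(175) = 7.4512

7.4512 bits


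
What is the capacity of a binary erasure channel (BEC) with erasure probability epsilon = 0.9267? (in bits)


C = 1 - epsilon = 1 - 0.9267 = 0.0733

0.0733 bits


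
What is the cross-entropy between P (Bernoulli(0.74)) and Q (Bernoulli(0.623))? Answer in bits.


H(P,Q) = -p*log2(q) - (1-p)*log2(1-q). -0.74*log2(0.623) = 0.505195; -0.26*log2(0.377) = 0.365915. H(P,Q) = 0.505195 + 0.365915 = 0.8711

0.8711 bits


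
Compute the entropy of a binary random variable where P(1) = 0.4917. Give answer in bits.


H = -p*log2(p) - (1-p)*log2(1-p). -0.4917*log2(0.4917) = 0.503574; -0.5083*log2(0.5083) = 0.496227. H = 0.503574 + 0.496227 = 0.9998

0.9998 bits


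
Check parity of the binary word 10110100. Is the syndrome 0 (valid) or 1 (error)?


Syndrome = XOR of all bits = 1 XOR 0 XOR 1 XOR 1 XOR 0 XOR 1 XOR 0 XOR 0 = 0

0


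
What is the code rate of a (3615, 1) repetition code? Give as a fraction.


Rate = k/n = 1/3615

1/3615


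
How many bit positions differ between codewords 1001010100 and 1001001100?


Count differing positions: . . . . . ^ ^ . . . = 2 differences

2


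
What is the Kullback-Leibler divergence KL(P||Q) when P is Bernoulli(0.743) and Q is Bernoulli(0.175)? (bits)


KL = p*log2(p/q) + (1-p)*log2((1-p)/(1-q)) = 0.743*log2(0.743/0.175) + 0.257*log2(0.257/0.825) = 1.1175

1.1175 bits


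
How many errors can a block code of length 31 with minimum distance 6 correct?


Correction capability = floor((d-1)/2) = floor((6-1)/2) = 2

2 errors


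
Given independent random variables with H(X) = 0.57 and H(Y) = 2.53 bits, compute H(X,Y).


For independent variables, H(X,Y) = H(X) + H(Y) = 0.57 + 2.53 = 3.1

3.1 bits


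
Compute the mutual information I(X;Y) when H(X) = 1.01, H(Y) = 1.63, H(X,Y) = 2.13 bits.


I(X;Y) = H(X) + H(Y) - H(X,Y) = 1.01 + 1.63 - 2.13 = 0.51

0.51 bits


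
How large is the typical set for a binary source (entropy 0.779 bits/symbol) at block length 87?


log2|A_typical| = nH = 87 * 0.779 = 67.773, so |A_typical| ~ 2^67.773 = 2.522e+20

2.522e+20


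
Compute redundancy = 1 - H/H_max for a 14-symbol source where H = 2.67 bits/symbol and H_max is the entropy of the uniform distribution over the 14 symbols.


H_max = log2(K) = log2(14) = 3.8074 bits/symbol. Redundancy = 1 - H/H_max = 1 - 2.67/3.8074 = 1 - 0.7013 = 0.2987

0.2987


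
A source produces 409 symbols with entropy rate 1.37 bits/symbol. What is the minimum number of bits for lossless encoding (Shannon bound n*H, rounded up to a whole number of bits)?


Minimum bits >= n * H = 409 * 1.37 = 560.33, rounded up to a whole number of bits = 561

561 bits


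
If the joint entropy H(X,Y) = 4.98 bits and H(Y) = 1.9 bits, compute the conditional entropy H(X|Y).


H(X|Y) = H(X,Y) - H(Y) = 4.98 - 1.9 = 3.08

3.08 bits


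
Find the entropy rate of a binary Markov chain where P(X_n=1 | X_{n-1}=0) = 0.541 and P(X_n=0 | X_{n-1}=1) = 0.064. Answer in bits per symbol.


Stationary distribution: pi_0 = p10/(p01+p10) = 0.1058, pi_1 = 0.8942. Entropy rate H' = pi_0*H(p01) + pi_1*H(p10) = 0.1058*0.9951 + 0.8942*0.3431 = 0.4121

0.4121 bits/symbol


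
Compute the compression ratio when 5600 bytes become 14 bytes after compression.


Ratio = original / compressed = 5600 / 14 = 400.0

400.0


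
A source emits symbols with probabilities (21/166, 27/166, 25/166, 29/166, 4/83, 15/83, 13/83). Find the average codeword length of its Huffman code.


Huffman construction (repeatedly merge the two least-probable nodes; each merge adds 1 bit to every symbol beneath it): 4/83 + 21/166 = 29/166; 25/166 + 13/83 = 51/166; 27/166 + 29/166 = 28/83; 29/166 + 15/83 = 59/166; 51/166 + 28/83 = 107/166; 59/166 + 107/166 = 1. Resulting codeword lengths (in the order the probabilities were given): (3, 3, 3, 3, 3, 2, 3). L_avg = sum(p_i * l_i) = 21/166*3 + 27/166*3 + 25/166*3 + 29/166*3 + 4/83*3 + 15/83*2 + 13/83*3 = 234/83 = 2.8193

2.8193 bits


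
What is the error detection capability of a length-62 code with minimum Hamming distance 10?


Detection capability = d_min - 1 = 10 - 1 = 9

9 errors


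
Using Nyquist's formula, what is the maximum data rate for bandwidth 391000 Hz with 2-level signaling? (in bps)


Rate = 2 * B * log2(M) = 2 * 391000 * 1.0 = 782000.0

782000.0 bps


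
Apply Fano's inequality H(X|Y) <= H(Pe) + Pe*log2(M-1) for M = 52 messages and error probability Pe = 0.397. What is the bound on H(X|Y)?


H(Pe) = -Pe*log2(Pe) - (1-Pe)*log2(1-Pe) = -0.397*log2(0.397) - 0.603*log2(0.603) = 0.529117 + 0.440051 = 0.9692. Pe*log2(M-1) = 0.397*log2(51) = 2.251953. Bound = H(Pe) + Pe*log2(M-1) = 0.529117 + 0.440051 + 2.251953 = 3.2211

3.2211 bits


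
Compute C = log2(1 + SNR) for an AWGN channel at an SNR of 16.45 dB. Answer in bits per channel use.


SNR_linear = 10^(16.45/10) = 44.157; C = log2(1 + SNR_linear) = log2(1 + 44.157) = 5.4969

5.4969 bits/channel use


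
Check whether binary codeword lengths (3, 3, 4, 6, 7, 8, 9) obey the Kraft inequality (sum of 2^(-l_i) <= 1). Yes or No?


Kraft sum = sum(2^(-l_i)) = 0.3418, need <= 1. Result: satisfied (a binary prefix-free code with these lengths exists)

Yes


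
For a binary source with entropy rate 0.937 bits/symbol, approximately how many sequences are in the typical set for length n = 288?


log2|A_typical| = nH = 288 * 0.937 = 269.856, so |A_typical| ~ 2^269.856 = 1.717e+81

1.717e+81


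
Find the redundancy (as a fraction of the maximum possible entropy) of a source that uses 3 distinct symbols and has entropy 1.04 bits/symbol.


H_max = log2(K) = log2(3) = 1.585 bits/symbol. Redundancy = 1 - H/H_max = 1 - 1.04/1.585 = 1 - 0.6562 = 0.3438

0.3438


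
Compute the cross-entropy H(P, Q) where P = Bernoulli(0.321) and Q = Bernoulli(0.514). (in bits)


H(P,Q) = -p*log2(q) - (1-p)*log2(1-q). -0.321*log2(0.514) = 0.308211; -0.679*log2(0.486) = 0.706820. H(P,Q) = 0.308211 + 0.706820 = 1.015

1.015 bits


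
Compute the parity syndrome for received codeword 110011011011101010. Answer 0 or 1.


Syndrome = XOR of all bits = 1 XOR 1 XOR 0 XOR 0 XOR 1 XOR 1 XOR 0 XOR 1 XOR 1 XOR 0 XOR 1 XOR 1 XOR 1 XOR 0 XOR 1 XOR 0 XOR 1 XOR 0 = 1

1


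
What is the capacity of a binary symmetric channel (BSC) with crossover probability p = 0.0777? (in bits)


H(p) = -p*log2(p) - (1-p)*log2(1-p) = -0.0777*log2(0.0777) - 0.9223*log2(0.9223) = 0.286398 + 0.107625 = 0.394. C = 1 - H(p) = 1 - 0.394 = 0.606

0.606 bits


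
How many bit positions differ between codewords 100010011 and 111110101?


Count differing positions: . ^ ^ ^ . . ^ ^ . = 5 differences

5


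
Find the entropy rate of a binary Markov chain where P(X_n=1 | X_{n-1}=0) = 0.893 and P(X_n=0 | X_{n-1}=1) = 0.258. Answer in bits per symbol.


Stationary distribution: pi_0 = p10/(p01+p10) = 0.2242, pi_1 = 0.7758. Entropy rate H' = pi_0*H(p01) + pi_1*H(p10) = 0.2242*0.4908 + 0.7758*0.8237 = 0.7491

0.7491 bits/symbol


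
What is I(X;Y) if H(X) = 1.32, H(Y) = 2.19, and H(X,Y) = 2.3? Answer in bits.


I(X;Y) = H(X) + H(Y) - H(X,Y) = 1.32 + 2.19 - 2.3 = 1.21

1.21 bits


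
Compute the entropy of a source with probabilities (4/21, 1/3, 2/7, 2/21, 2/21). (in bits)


H = -sum(p_i * log2(p_i)). Terms: -(4/21)*log2(4/21) = 0.455680; -(1/3)*log2(1/3) = 0.528321; -(2/7)*log2(2/7) = 0.516387; -(2/21)*log2(2/21) = 0.323078; -(2/21)*log2(2/21) = 0.323078. H = 0.455680 + 0.528321 + 0.516387 + 0.323078 + 0.323078 = 2.1465

2.1465 bits


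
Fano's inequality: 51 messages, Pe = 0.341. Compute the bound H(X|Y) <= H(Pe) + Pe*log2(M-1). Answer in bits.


H(Pe) = -Pe*log2(Pe) - (1-Pe)*log2(1-Pe) = -0.341*log2(0.341) - 0.659*log2(0.659) = 0.529285 + 0.396487 = 0.9258. Pe*log2(M-1) = 0.341*log2(50) = 1.924555. Bound = H(Pe) + Pe*log2(M-1) = 0.529285 + 0.396487 + 1.924555 = 2.8503

2.8503 bits


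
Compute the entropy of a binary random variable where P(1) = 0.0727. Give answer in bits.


H = -p*log2(p) - (1-p)*log2(1-p). -0.0727*log2(0.0727) = 0.274944; -0.9273*log2(0.9273) = 0.100975. H = 0.274944 + 0.100975 = 0.3759

0.3759 bits


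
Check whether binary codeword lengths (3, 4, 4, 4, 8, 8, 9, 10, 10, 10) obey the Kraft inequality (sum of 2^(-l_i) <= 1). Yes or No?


Kraft sum = sum(2^(-l_i)) = 0.3252, need <= 1. Result: satisfied (a binary prefix-free code with these lengths exists)

Yes


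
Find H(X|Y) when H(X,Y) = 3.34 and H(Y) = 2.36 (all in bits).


H(X|Y) = H(X,Y) - H(Y) = 3.34 - 2.36 = 0.98

0.98 bits


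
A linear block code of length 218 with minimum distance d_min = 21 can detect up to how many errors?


Detection capability = d_min - 1 = 21 - 1 = 20

20 errors


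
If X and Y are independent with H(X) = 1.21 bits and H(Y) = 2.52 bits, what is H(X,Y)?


For independent variables, H(X,Y) = H(X) + H(Y) = 1.21 + 2.52 = 3.73

3.73 bits


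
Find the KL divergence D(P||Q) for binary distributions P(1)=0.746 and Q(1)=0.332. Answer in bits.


KL = p*log2(p/q) + (1-p)*log2((1-p)/(1-q)) = 0.746*log2(0.746/0.332) + 0.254*log2(0.254/0.668) = 0.517

0.517 bits


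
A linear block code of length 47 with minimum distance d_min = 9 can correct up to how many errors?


Correction capability = floor((d-1)/2) = floor((9-1)/2) = 4

4 errors


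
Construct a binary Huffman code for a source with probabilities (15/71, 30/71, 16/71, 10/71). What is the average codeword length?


Huffman construction (repeatedly merge the two least-probable nodes; each merge adds 1 bit to every symbol beneath it): 10/71 + 15/71 = 25/71; 16/71 + 25/71 = 41/71; 30/71 + 41/71 = 1. Resulting codeword lengths (in the order the probabilities were given): (3, 1, 2, 3). L_avg = sum(p_i * l_i) = 15/71*3 + 30/71*1 + 16/71*2 + 10/71*3 = 137/71 = 1.9296

1.9296 bits


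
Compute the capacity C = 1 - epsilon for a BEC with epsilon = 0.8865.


C = 1 - epsilon = 1 - 0.8865 = 0.1135

0.1135 bits


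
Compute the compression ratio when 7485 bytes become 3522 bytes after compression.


Ratio = original / compressed = 7485 / 3522 = 2.1252

2.1252


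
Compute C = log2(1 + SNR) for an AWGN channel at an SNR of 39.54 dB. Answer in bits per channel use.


SNR_linear = 10^(39.54/10) = 8994.9758; C = log2(1 + SNR_linear) = log2(1 + 8994.9758) = 13.1351

13.1351 bits/channel use


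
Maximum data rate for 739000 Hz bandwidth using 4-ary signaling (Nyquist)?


Rate = 2 * B * log2(M) = 2 * 739000 * 2.0 = 2956000.0

2956000.0 bps


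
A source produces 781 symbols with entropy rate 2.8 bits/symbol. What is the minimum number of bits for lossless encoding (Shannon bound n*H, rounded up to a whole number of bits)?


Minimum bits >= n * H = 781 * 2.8 = 2186.8, rounded up to a whole number of bits = 2187

2187 bits


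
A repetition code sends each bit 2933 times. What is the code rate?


Rate = k/n = 1/2933

1/2933


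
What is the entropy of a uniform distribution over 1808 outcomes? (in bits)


H = log2(n) = log2(1808) = 10.8202

10.8202 bits


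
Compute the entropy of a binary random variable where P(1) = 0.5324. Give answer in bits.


H = -p*log2(p) - (1-p)*log2(1-p). -0.5324*log2(0.5324) = 0.484174; -0.4676*log2(0.4676) = 0.512795. H = 0.484174 + 0.512795 = 0.997

0.997 bits


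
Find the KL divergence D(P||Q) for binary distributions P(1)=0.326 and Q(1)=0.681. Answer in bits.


KL = p*log2(p/q) + (1-p)*log2((1-p)/(1-q)) = 0.326*log2(0.326/0.681) + 0.674*log2(0.674/0.319) = 0.3809

0.3809 bits


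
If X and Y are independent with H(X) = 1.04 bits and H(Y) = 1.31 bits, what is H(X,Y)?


For independent variables, H(X,Y) = H(X) + H(Y) = 1.04 + 1.31 = 2.35

2.35 bits


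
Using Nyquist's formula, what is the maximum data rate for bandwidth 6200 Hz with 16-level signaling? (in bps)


Rate = 2 * B * log2(M) = 2 * 6200 * 4.0 = 49600.0

49600.0 bps


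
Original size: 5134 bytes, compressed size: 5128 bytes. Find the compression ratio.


Ratio = original / compressed = 5134 / 5128 = 1.0012

1.0012


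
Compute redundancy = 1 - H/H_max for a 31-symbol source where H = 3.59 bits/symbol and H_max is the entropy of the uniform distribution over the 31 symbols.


H_max = log2(K) = log2(31) = 4.9542 bits/symbol. Redundancy = 1 - H/H_max = 1 - 3.59/4.9542 = 1 - 0.7246 = 0.2754

0.2754


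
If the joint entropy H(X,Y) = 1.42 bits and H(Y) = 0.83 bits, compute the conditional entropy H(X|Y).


H(X|Y) = H(X,Y) - H(Y) = 1.42 - 0.83 = 0.59

0.59 bits


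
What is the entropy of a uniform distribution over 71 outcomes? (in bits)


H = log2(n) = log2(71) = 6.1497

6.1497 bits


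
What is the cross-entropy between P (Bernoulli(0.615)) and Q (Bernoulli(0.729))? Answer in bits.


H(P,Q) = -p*log2(q) - (1-p)*log2(1-q). -0.615*log2(0.729) = 0.280446; -0.385*log2(0.271) = 0.725200. H(P,Q) = 0.280446 + 0.725200 = 1.0056

1.0056 bits


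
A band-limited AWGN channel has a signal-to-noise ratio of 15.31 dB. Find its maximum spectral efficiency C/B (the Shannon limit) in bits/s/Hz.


SNR_linear = 10^(15.31/10) = 33.9625; C/B = log2(1 + SNR_linear) = log2(1 + 33.9625) = 5.1277

5.1277 bits/s/Hz


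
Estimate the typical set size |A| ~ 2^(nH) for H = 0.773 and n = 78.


log2|A_typical| = nH = 78 * 0.773 = 60.294, so |A_typical| ~ 2^60.294 = 1.414e+18

1.414e+18


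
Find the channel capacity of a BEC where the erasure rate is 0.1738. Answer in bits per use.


C = 1 - epsilon = 1 - 0.1738 = 0.8262

0.8262 bits


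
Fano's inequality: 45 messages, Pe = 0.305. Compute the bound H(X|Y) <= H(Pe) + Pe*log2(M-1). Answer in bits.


H(Pe) = -Pe*log2(Pe) - (1-Pe)*log2(1-Pe) = -0.305*log2(0.305) - 0.695*log2(0.695) = 0.522501 + 0.364816 = 0.8873. Pe*log2(M-1) = 0.305*log2(44) = 1.665127. Bound = H(Pe) + Pe*log2(M-1) = 0.522501 + 0.364816 + 1.665127 = 2.5524

2.5524 bits


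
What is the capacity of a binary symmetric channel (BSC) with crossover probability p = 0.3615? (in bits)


H(p) = -p*log2(p) - (1-p)*log2(1-p) = -0.3615*log2(0.3615) - 0.6385*log2(0.6385) = 0.530658 + 0.413264 = 0.9439. C = 1 - H(p) = 1 - 0.9439 = 0.0561

0.0561 bits


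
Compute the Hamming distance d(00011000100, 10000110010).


Count differing positions: ^ . . ^ ^ ^ ^ . ^ ^ . = 7 differences

7


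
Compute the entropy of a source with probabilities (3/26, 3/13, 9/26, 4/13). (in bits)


H = -sum(p_i * log2(p_i)). Terms: -(3/26)*log2(3/26) = 0.359478; -(3/13)*log2(3/13) = 0.488187; -(9/26)*log2(9/26) = 0.529794; -(4/13)*log2(4/13) = 0.523212. H = 0.359478 + 0.488187 + 0.529794 + 0.523212 = 1.9007

1.9007 bits


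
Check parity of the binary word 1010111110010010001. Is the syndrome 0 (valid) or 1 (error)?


Syndrome = XOR of all bits = 1 XOR 0 XOR 1 XOR 0 XOR 1 XOR 1 XOR 1 XOR 1 XOR 1 XOR 0 XOR 0 XOR 1 XOR 0 XOR 0 XOR 1 XOR 0 XOR 0 XOR 0 XOR 1 = 0

0


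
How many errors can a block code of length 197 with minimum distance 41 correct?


Correction capability = floor((d-1)/2) = floor((41-1)/2) = 20

20 errors


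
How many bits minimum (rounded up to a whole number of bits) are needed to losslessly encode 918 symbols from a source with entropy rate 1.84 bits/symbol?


Minimum bits >= n * H = 918 * 1.84 = 1689.12, rounded up to a whole number of bits = 1690

1690 bits


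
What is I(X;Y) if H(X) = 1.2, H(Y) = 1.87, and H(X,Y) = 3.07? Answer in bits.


I(X;Y) = H(X) + H(Y) - H(X,Y) = 1.2 + 1.87 - 3.07 = 0.0

0.0 bits


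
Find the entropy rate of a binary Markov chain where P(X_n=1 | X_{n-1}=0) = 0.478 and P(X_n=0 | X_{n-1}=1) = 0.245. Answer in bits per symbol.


Stationary distribution: pi_0 = p10/(p01+p10) = 0.3389, pi_1 = 0.6611. Entropy rate H' = pi_0*H(p01) + pi_1*H(p10) = 0.3389*0.9986 + 0.6611*0.8033 = 0.8695

0.8695 bits/symbol


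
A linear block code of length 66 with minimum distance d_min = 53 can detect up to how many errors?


Detection capability = d_min - 1 = 53 - 1 = 52

52 errors


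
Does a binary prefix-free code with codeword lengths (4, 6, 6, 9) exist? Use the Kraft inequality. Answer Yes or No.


Kraft sum = sum(2^(-l_i)) = 0.0957, need <= 1. Result: satisfied (a binary prefix-free code with these lengths exists)

Yes


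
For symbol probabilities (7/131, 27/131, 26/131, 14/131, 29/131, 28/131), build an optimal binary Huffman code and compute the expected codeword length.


Huffman construction (repeatedly merge the two least-probable nodes; each merge adds 1 bit to every symbol beneath it): 7/131 + 14/131 = 21/131; 21/131 + 26/131 = 47/131; 27/131 + 28/131 = 55/131; 29/131 + 47/131 = 76/131; 55/131 + 76/131 = 1. Resulting codeword lengths (in the order the probabilities were given): (4, 2, 3, 4, 2, 2). L_avg = sum(p_i * l_i) = 7/131*4 + 27/131*2 + 26/131*3 + 14/131*4 + 29/131*2 + 28/131*2 = 330/131 = 2.5191

2.5191 bits


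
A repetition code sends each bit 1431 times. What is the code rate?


Rate = k/n = 1/1431

1/1431


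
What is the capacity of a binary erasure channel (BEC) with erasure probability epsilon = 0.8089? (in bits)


C = 1 - epsilon = 1 - 0.8089 = 0.1911

0.1911 bits


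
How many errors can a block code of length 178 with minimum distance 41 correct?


Correction capability = floor((d-1)/2) = floor((41-1)/2) = 20

20 errors


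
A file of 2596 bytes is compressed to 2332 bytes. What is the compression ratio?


Ratio = original / compressed = 2596 / 2332 = 1.1132

1.1132


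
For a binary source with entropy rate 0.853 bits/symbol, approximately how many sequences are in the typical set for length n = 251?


log2|A_typical| = nH = 251 * 0.853 = 214.103, so |A_typical| ~ 2^214.103 = 2.828e+64

2.828e+64


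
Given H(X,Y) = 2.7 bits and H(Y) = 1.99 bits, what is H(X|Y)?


H(X|Y) = H(X,Y) - H(Y) = 2.7 - 1.99 = 0.71

0.71 bits


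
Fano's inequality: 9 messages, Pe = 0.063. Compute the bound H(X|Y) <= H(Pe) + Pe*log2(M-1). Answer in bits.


H(Pe) = -Pe*log2(Pe) - (1-Pe)*log2(1-Pe) = -0.063*log2(0.063) - 0.937*log2(0.937) = 0.251276 + 0.087965 = 0.3392. Pe*log2(M-1) = 0.063*log2(8) = 0.189000. Bound = H(Pe) + Pe*log2(M-1) = 0.251276 + 0.087965 + 0.189000 = 0.5282

0.5282 bits


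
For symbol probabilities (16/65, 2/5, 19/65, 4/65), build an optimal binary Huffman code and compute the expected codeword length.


Huffman construction (repeatedly merge the two least-probable nodes; each merge adds 1 bit to every symbol beneath it): 4/65 + 16/65 = 4/13; 19/65 + 4/13 = 3/5; 2/5 + 3/5 = 1. Resulting codeword lengths (in the order the probabilities were given): (3, 1, 2, 3). L_avg = sum(p_i * l_i) = 16/65*3 + 2/5*1 + 19/65*2 + 4/65*3 = 124/65 = 1.9077

1.9077 bits


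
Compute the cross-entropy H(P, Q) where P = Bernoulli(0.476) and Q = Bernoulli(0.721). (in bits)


H(P,Q) = -p*log2(q) - (1-p)*log2(1-q). -0.476*log2(0.721) = 0.224638; -0.524*log2(0.279) = 0.965031. H(P,Q) = 0.224638 + 0.965031 = 1.1897

1.1897 bits


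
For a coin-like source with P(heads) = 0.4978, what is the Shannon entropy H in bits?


H = -p*log2(p) - (1-p)*log2(1-p). -0.4978*log2(0.4978) = 0.500967; -0.5022*log2(0.5022) = 0.499019. H = 0.500967 + 0.499019 = 1.0

1.0 bits


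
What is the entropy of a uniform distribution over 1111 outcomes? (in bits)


H = log2(n) = log2(1111) = 10.1176

10.1176 bits


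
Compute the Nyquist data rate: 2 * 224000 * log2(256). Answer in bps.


Rate = 2 * B * log2(M) = 2 * 224000 * 8.0 = 3584000.0

3584000.0 bps


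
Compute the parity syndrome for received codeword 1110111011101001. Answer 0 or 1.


Syndrome = XOR of all bits = 1 XOR 1 XOR 1 XOR 0 XOR 1 XOR 1 XOR 1 XOR 0 XOR 1 XOR 1 XOR 1 XOR 0 XOR 1 XOR 0 XOR 0 XOR 1 = 1

1


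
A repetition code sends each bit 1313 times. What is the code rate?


Rate = k/n = 1/1313

1/1313


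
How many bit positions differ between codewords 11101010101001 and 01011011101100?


Count differing positions: ^ . ^ ^ . . . ^ . . . ^ . ^ = 6 differences

6


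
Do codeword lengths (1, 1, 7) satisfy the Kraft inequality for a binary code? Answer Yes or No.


Kraft sum = sum(2^(-l_i)) = 1.0078, need <= 1. Result: violated (a binary prefix-free code with these lengths cannot exist)

No


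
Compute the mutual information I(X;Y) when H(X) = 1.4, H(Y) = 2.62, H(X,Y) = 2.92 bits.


I(X;Y) = H(X) + H(Y) - H(X,Y) = 1.4 + 2.62 - 2.92 = 1.1

1.1 bits


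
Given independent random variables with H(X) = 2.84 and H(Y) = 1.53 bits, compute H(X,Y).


For independent variables, H(X,Y) = H(X) + H(Y) = 2.84 + 1.53 = 4.37

4.37 bits


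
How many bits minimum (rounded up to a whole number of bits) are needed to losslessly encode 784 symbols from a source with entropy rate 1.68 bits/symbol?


Minimum bits >= n * H = 784 * 1.68 = 1317.12, rounded up to a whole number of bits = 1318

1318 bits


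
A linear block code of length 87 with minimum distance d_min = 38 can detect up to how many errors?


Detection capability = d_min - 1 = 38 - 1 = 37

37 errors


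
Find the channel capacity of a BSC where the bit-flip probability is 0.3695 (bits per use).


H(p) = -p*log2(p) - (1-p)*log2(1-p) = -0.3695*log2(0.3695) - 0.6305*log2(0.6305) = 0.530733 + 0.419555 = 0.9503. C = 1 - H(p) = 1 - 0.9503 = 0.0497

0.0497 bits


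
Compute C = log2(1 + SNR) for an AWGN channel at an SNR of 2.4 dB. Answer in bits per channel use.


SNR_linear = 10^(2.4/10) = 1.7378; C = log2(1 + SNR_linear) = log2(1 + 1.7378) = 1.453

1.453 bits/channel use


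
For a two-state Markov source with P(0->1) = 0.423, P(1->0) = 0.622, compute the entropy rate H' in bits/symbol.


Stationary distribution: pi_0 = p10/(p01+p10) = 0.5952, pi_1 = 0.4048. Entropy rate H' = pi_0*H(p01) + pi_1*H(p10) = 0.5952*0.9828 + 0.4048*0.9566 = 0.9722

0.9722 bits/symbol


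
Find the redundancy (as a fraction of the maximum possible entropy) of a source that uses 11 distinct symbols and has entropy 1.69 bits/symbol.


H_max = log2(K) = log2(11) = 3.4594 bits/symbol. Redundancy = 1 - H/H_max = 1 - 1.69/3.4594 = 1 - 0.4885 = 0.5115

0.5115


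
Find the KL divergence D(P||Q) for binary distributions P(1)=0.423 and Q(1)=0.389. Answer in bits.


KL = p*log2(p/q) + (1-p)*log2((1-p)/(1-q)) = 0.423*log2(0.423/0.389) + 0.577*log2(0.577/0.611) = 0.0035

0.0035 bits


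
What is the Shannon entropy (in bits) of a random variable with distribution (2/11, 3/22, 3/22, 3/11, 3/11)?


H = -sum(p_i * log2(p_i)). Terms: -(2/11)*log2(2/11) = 0.447169; -(3/22)*log2(3/22) = 0.391973; -(3/22)*log2(3/22) = 0.391973; -(3/11)*log2(3/11) = 0.511219; -(3/11)*log2(3/11) = 0.511219. H = 0.447169 + 0.391973 + 0.391973 + 0.511219 + 0.511219 = 2.2536

2.2536 bits


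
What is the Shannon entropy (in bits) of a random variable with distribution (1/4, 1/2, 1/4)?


H = -sum(p_i * log2(p_i)). Terms: -(1/4)*log2(1/4) = 0.500000; -(1/2)*log2(1/2) = 0.500000; -(1/4)*log2(1/4) = 0.500000. H = 0.500000 + 0.500000 + 0.500000 = 1.5

1.5 bits


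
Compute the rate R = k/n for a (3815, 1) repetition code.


Rate = k/n = 1/3815

1/3815


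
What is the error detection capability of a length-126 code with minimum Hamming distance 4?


Detection capability = d_min - 1 = 4 - 1 = 3

3 errors


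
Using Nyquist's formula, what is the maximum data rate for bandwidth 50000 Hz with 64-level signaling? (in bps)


Rate = 2 * B * log2(M) = 2 * 50000 * 6.0 = 600000.0

600000.0 bps


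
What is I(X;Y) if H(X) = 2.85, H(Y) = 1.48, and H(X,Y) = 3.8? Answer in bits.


I(X;Y) = H(X) + H(Y) - H(X,Y) = 2.85 + 1.48 - 3.8 = 0.53

0.53 bits


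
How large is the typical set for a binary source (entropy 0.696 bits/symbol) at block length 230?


log2|A_typical| = nH = 230 * 0.696 = 160.08, so |A_typical| ~ 2^160.08 = 1.545e+48

1.545e+48


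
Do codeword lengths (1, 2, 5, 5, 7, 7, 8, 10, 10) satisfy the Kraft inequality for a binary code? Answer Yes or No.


Kraft sum = sum(2^(-l_i)) = 0.834, need <= 1. Result: satisfied (a binary prefix-free code with these lengths exists)

Yes


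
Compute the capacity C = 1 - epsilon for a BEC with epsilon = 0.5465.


C = 1 - epsilon = 1 - 0.5465 = 0.4535

0.4535 bits


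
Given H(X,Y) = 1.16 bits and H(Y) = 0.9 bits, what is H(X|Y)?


H(X|Y) = H(X,Y) - H(Y) = 1.16 - 0.9 = 0.26

0.26 bits


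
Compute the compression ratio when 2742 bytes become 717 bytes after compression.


Ratio = original / compressed = 2742 / 717 = 3.8243

3.8243


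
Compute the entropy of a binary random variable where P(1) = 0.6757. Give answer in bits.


H = -p*log2(p) - (1-p)*log2(1-p). -0.6757*log2(0.6757) = 0.382139; -0.3243*log2(0.3243) = 0.526857. H = 0.382139 + 0.526857 = 0.909

0.909 bits


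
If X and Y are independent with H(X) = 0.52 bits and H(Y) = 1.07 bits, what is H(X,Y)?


For independent variables, H(X,Y) = H(X) + H(Y) = 0.52 + 1.07 = 1.59

1.59 bits


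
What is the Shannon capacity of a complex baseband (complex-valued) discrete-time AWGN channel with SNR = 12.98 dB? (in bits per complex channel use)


SNR_linear = 10^(12.98/10) = 19.8609; C = log2(1 + SNR_linear) = log2(1 + 19.8609) = 4.3827

4.3827 bits/channel use


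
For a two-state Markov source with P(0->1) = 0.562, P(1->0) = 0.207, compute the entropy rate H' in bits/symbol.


Stationary distribution: pi_0 = p10/(p01+p10) = 0.2692, pi_1 = 0.7308. Entropy rate H' = pi_0*H(p01) + pi_1*H(p10) = 0.2692*0.9889 + 0.7308*0.7357 = 0.8039

0.8039 bits/symbol


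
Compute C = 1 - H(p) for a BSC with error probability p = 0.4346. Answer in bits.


H(p) = -p*log2(p) - (1-p)*log2(1-p) = -0.4346*log2(0.4346) - 0.5654*log2(0.5654) = 0.522493 + 0.465130 = 0.9876. C = 1 - H(p) = 1 - 0.9876 = 0.0124

0.0124 bits


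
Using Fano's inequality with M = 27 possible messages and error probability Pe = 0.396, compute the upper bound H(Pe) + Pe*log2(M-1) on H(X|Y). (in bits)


H(Pe) = -Pe*log2(Pe) - (1-Pe)*log2(1-Pe) = -0.396*log2(0.396) - 0.604*log2(0.604) = 0.529225 + 0.439337 = 0.9686. Pe*log2(M-1) = 0.396*log2(26) = 1.861374. Bound = H(Pe) + Pe*log2(M-1) = 0.529225 + 0.439337 + 1.861374 = 2.8299

2.8299 bits


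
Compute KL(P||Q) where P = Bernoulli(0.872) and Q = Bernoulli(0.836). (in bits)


KL = p*log2(p/q) + (1-p)*log2((1-p)/(1-q)) = 0.872*log2(0.872/0.836) + 0.128*log2(0.128/0.164) = 0.0073

0.0073 bits


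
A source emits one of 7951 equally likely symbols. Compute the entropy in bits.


H = log2(n) = log2(7951) = 12.9569

12.9569 bits


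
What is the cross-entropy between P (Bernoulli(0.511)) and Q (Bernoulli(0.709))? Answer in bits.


H(P,Q) = -p*log2(q) - (1-p)*log2(1-q). -0.511*log2(0.709) = 0.253529; -0.489*log2(0.291) = 0.870864. H(P,Q) = 0.253529 + 0.870864 = 1.1244

1.1244 bits
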